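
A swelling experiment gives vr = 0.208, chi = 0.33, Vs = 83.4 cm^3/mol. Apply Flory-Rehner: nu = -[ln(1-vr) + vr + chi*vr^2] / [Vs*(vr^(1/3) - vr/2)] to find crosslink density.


ln(1 - vr) = ln(1 - 0.208) = -0.2332
Numerator = -((-0.2332) + 0.208 + 0.33 * 0.208^2) = 0.0109
Denominator = 83.4 * (0.208^(1/3) - 0.208/2) = 40.7408
nu = 0.0109 / 40.7408 = 2.6796e-04 mol/cm^3

2.6796e-04 mol/cm^3


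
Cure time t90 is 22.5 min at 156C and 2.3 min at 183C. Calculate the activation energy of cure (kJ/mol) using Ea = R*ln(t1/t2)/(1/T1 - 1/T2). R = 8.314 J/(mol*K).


T1 = 429.15 K, T2 = 456.15 K
1/T1 - 1/T2 = 1.3793e-04
ln(t1/t2) = ln(22.5/2.3) = 2.2806
Ea = 8.314 * 2.2806 / 1.3793e-04 = 137471.7148 J/mol
Ea = 137.47 kJ/mol

137.47 kJ/mol


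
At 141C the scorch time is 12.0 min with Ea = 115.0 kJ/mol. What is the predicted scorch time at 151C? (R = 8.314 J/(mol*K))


Convert temperatures: T1 = 141 + 273.15 = 414.15 K, T2 = 151 + 273.15 = 424.15 K
ts2_new = 12.0 * exp(115000 / 8.314 * (1/424.15 - 1/414.15))
1/T2 - 1/T1 = -5.6928e-05
ts2_new = 5.46 min

5.46 min


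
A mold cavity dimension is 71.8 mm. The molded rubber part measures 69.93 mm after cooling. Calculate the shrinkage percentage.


Shrinkage = (mold - part) / mold * 100
= (71.8 - 69.93) / 71.8 * 100
= 1.87 / 71.8 * 100
= 2.6%

2.6%


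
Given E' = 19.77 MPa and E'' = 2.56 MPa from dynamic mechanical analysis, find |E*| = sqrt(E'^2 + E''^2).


|E*| = sqrt(E'^2 + E''^2)
= sqrt(19.77^2 + 2.56^2)
= sqrt(390.8529 + 6.5536)
= 19.935 MPa

19.935 MPa


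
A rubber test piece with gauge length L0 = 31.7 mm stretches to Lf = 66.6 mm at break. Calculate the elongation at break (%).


Elongation = (Lf - L0) / L0 * 100
= (66.6 - 31.7) / 31.7 * 100
= 34.9 / 31.7 * 100
= 110.1%

110.1%


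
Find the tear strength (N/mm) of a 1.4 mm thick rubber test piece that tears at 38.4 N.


Tear strength = force / thickness
= 38.4 / 1.4
= 27.43 N/mm

27.43 N/mm


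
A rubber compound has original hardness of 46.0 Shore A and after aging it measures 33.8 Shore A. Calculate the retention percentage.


Retention = aged / original * 100
= 33.8 / 46.0 * 100
= 73.5%

73.5%


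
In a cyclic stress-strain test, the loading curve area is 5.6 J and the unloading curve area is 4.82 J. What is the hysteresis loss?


Hysteresis loss = loading - unloading
= 5.6 - 4.82
= 0.78 J

0.78 J


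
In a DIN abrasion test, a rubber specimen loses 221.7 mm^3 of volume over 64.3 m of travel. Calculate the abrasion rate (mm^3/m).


Rate = volume_loss / distance
= 221.7 / 64.3
= 3.448 mm^3/m

3.448 mm^3/m


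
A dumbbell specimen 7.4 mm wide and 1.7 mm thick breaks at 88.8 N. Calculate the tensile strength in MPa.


Area = width * thickness = 7.4 * 1.7 = 12.58 mm^2
TS = force / area = 88.8 / 12.58 = 7.06 MPa

7.06 MPa


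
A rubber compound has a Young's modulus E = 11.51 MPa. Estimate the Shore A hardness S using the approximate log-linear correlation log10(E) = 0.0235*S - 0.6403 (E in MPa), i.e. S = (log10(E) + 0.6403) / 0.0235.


log10(E) = 0.0235*S - 0.6403  =>  S = (log10(E) + 0.6403) / 0.0235
log10(11.51) = 1.061075
S = (1.061075 + 0.6403) / 0.0235 = 1.701375 / 0.0235
S = 72.4

Shore A = 72.4


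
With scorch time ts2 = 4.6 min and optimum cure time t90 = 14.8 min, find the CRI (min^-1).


CRI = 100 / (t90 - ts2)
= 100 / (14.8 - 4.6)
= 100 / 10.2
= 9.8 min^-1

9.8 min^-1


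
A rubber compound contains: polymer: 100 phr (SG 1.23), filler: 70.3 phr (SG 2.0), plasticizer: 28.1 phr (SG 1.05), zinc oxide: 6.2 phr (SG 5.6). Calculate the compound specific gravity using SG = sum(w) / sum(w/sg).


Sum of weights = 204.6
Volume contributions:
  polymer: 100/1.23 = 81.3008
  filler: 70.3/2.0 = 35.1500
  plasticizer: 28.1/1.05 = 26.7619
  zinc oxide: 6.2/5.6 = 1.1071
Sum of volumes = 144.3199
SG = 204.6 / 144.3199 = 1.418

SG = 1.418


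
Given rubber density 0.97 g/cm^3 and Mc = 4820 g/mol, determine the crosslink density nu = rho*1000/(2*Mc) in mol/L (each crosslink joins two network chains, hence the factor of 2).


nu = rho * 1000 / (2 * Mc)
nu = 0.97 * 1000 / (2 * 4820)
nu = 970.0 / 9640
nu = 0.1006 mol/L

0.1006 mol/L


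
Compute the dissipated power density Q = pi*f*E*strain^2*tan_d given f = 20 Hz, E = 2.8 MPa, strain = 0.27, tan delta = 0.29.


Q = pi * f * E * strain^2 * tan_d
= pi * 20 * 2.8 * 0.27^2 * 0.29
= pi * 20 * 2.8 * 0.0729 * 0.29
= 3.7193

Q = 3.7193


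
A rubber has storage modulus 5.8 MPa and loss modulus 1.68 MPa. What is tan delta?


tan delta = E'' / E'
= 1.68 / 5.8
= 0.2897

tan delta = 0.2897


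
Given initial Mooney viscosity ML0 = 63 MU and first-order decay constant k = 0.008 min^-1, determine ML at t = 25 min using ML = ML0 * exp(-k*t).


ML = ML0 * exp(-k * t)
ML = 63 * exp(-0.008 * 25)
ML = 63 * 0.8187
ML = 51.58 MU

51.58 MU


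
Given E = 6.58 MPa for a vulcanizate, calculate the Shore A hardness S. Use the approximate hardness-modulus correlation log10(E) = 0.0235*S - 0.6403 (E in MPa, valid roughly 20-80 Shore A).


log10(E) = 0.0235*S - 0.6403  =>  S = (log10(E) + 0.6403) / 0.0235
log10(6.58) = 0.818226
S = (0.818226 + 0.6403) / 0.0235 = 1.458526 / 0.0235
S = 62.1

Shore A = 62.1


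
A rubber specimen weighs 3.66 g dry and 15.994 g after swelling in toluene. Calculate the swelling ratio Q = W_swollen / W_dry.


Q = W_swollen / W_dry
Q = 15.994 / 3.66
Q = 4.37

Q = 4.37


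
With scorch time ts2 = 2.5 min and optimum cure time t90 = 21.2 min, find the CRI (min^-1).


CRI = 100 / (t90 - ts2)
= 100 / (21.2 - 2.5)
= 100 / 18.7
= 5.35 min^-1

5.35 min^-1


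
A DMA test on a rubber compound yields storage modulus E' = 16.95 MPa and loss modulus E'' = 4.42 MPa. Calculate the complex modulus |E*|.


|E*| = sqrt(E'^2 + E''^2)
= sqrt(16.95^2 + 4.42^2)
= sqrt(287.3025 + 19.5364)
= 17.517 MPa

17.517 MPa


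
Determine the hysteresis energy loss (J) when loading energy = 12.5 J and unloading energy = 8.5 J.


Hysteresis loss = loading - unloading
= 12.5 - 8.5
= 4.0 J

4.0 J


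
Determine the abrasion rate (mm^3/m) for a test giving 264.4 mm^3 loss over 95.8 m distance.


Rate = volume_loss / distance
= 264.4 / 95.8
= 2.76 mm^3/m

2.76 mm^3/m


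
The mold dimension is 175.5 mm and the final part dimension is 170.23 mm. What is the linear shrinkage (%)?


Shrinkage = (mold - part) / mold * 100
= (175.5 - 170.23) / 175.5 * 100
= 5.27 / 175.5 * 100
= 3.0%

3.0%


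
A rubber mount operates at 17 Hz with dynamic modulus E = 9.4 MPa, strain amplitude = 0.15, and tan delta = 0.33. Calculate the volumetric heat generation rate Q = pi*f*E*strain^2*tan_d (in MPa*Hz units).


Q = pi * f * E * strain^2 * tan_d
= pi * 17 * 9.4 * 0.15^2 * 0.33
= pi * 17 * 9.4 * 0.0225 * 0.33
= 3.7275

Q = 3.7275


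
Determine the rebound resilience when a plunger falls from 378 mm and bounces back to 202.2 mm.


Resilience = h_rebound / h_drop * 100
= 202.2 / 378 * 100
= 53.5%

53.5%


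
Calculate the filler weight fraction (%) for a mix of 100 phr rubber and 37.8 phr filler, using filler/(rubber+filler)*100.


Filler % = filler / (rubber + filler) * 100
= 37.8 / (100 + 37.8) * 100
= 37.8 / 137.8 * 100
= 27.43%

27.43%


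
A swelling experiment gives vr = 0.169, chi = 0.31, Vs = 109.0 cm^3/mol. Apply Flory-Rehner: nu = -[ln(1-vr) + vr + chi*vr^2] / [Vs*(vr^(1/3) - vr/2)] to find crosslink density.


ln(1 - vr) = ln(1 - 0.169) = -0.1851
Numerator = -((-0.1851) + 0.169 + 0.31 * 0.169^2) = 0.0073
Denominator = 109.0 * (0.169^(1/3) - 0.169/2) = 51.0531
nu = 0.0073 / 51.0531 = 1.4243e-04 mol/cm^3

1.4243e-04 mol/cm^3


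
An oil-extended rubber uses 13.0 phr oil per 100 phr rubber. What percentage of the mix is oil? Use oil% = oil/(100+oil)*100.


Oil % = oil / (100 + oil) * 100
= 13.0 / (100 + 13.0) * 100
= 13.0 / 113.0 * 100
= 11.5%

11.5%


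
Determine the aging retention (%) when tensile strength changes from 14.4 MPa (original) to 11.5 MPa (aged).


Retention = aged / original * 100
= 11.5 / 14.4 * 100
= 79.9%

79.9%


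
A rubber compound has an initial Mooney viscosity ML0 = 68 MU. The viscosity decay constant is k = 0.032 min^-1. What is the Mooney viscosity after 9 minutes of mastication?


ML = ML0 * exp(-k * t)
ML = 68 * exp(-0.032 * 9)
ML = 68 * 0.7498
ML = 50.98 MU

50.98 MU


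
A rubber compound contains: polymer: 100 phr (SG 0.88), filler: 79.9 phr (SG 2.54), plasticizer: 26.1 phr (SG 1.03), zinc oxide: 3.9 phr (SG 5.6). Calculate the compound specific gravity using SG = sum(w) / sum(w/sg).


Sum of weights = 209.9
Volume contributions:
  polymer: 100/0.88 = 113.6364
  filler: 79.9/2.54 = 31.4567
  plasticizer: 26.1/1.03 = 25.3398
  zinc oxide: 3.9/5.6 = 0.6964
Sum of volumes = 171.1293
SG = 209.9 / 171.1293 = 1.227

SG = 1.227


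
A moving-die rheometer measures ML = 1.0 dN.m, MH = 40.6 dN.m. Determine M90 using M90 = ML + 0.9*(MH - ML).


M90 = ML + 0.9 * (MH - ML)
M90 = 1.0 + 0.9 * (40.6 - 1.0)
M90 = 1.0 + 0.9 * 39.6
M90 = 36.64 dN.m

36.64 dN.m


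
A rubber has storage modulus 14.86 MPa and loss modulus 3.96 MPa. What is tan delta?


tan delta = E'' / E'
= 3.96 / 14.86
= 0.2665

tan delta = 0.2665


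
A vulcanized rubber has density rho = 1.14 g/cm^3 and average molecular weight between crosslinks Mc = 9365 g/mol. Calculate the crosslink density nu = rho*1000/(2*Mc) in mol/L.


nu = rho * 1000 / (2 * Mc)
nu = 1.14 * 1000 / (2 * 9365)
nu = 1140.0 / 18730
nu = 0.0609 mol/L

0.0609 mol/L


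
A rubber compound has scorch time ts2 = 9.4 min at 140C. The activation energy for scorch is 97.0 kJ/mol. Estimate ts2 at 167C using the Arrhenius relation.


Convert temperatures: T1 = 140 + 273.15 = 413.15 K, T2 = 167 + 273.15 = 440.15 K
ts2_new = 9.4 * exp(97000 / 8.314 * (1/440.15 - 1/413.15))
1/T2 - 1/T1 = -1.4848e-04
ts2_new = 1.66 min

1.66 min


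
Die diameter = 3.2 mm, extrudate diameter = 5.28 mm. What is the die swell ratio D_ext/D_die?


Die swell ratio = D_extrudate / D_die
= 5.28 / 3.2
= 1.65

Die swell = 1.65


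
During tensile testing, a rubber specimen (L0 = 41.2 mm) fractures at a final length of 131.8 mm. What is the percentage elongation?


Elongation = (Lf - L0) / L0 * 100
= (131.8 - 41.2) / 41.2 * 100
= 90.6 / 41.2 * 100
= 219.9%

219.9%


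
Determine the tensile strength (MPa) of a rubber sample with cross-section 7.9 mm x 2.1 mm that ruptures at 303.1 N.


Area = width * thickness = 7.9 * 2.1 = 16.59 mm^2
TS = force / area = 303.1 / 16.59 = 18.27 MPa

18.27 MPa


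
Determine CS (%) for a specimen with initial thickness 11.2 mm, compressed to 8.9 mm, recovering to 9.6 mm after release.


CS = (t0 - recovered) / (t0 - ts) * 100
= (11.2 - 9.6) / (11.2 - 8.9) * 100
= 1.6 / 2.3 * 100
= 69.6%

69.6%


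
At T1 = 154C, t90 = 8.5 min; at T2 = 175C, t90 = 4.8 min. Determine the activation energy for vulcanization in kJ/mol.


T1 = 427.15 K, T2 = 448.15 K
1/T1 - 1/T2 = 1.0970e-04
ln(t1/t2) = ln(8.5/4.8) = 0.5715
Ea = 8.314 * 0.5715 / 1.0970e-04 = 43308.4819 J/mol
Ea = 43.31 kJ/mol

43.31 kJ/mol


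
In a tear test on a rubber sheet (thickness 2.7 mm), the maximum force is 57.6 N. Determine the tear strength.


Tear strength = force / thickness
= 57.6 / 2.7
= 21.33 N/mm

21.33 N/mm


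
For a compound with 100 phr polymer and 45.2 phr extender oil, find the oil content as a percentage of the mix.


Oil % = oil / (100 + oil) * 100
= 45.2 / (100 + 45.2) * 100
= 45.2 / 145.2 * 100
= 31.13%

31.13%


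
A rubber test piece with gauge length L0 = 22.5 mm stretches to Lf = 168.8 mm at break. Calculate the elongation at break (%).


Elongation = (Lf - L0) / L0 * 100
= (168.8 - 22.5) / 22.5 * 100
= 146.3 / 22.5 * 100
= 650.2%

650.2%


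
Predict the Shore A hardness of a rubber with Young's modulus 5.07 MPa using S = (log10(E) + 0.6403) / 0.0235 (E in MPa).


log10(E) = 0.0235*S - 0.6403  =>  S = (log10(E) + 0.6403) / 0.0235
log10(5.07) = 0.705008
S = (0.705008 + 0.6403) / 0.0235 = 1.345308 / 0.0235
S = 57.2

Shore A = 57.2


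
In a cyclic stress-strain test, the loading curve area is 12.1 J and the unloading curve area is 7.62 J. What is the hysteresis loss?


Hysteresis loss = loading - unloading
= 12.1 - 7.62
= 4.48 J

4.48 J


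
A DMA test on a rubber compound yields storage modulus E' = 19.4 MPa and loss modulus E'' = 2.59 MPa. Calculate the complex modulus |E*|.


|E*| = sqrt(E'^2 + E''^2)
= sqrt(19.4^2 + 2.59^2)
= sqrt(376.3600 + 6.7081)
= 19.572 MPa

19.572 MPa


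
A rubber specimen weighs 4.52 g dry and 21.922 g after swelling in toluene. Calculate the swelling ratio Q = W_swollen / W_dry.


Q = W_swollen / W_dry
Q = 21.922 / 4.52
Q = 4.85

Q = 4.85


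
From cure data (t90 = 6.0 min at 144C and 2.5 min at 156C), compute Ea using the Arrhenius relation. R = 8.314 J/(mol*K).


T1 = 417.15 K, T2 = 429.15 K
1/T1 - 1/T2 = 6.7032e-05
ln(t1/t2) = ln(6.0/2.5) = 0.8755
Ea = 8.314 * 0.8755 / 6.7032e-05 = 108585.2364 J/mol
Ea = 108.59 kJ/mol

108.59 kJ/mol


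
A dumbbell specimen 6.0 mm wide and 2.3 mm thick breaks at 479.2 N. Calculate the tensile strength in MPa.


Area = width * thickness = 6.0 * 2.3 = 13.8 mm^2
TS = force / area = 479.2 / 13.8 = 34.72 MPa

34.72 MPa


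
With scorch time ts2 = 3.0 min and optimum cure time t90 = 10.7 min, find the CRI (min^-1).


CRI = 100 / (t90 - ts2)
= 100 / (10.7 - 3.0)
= 100 / 7.7
= 12.99 min^-1

12.99 min^-1


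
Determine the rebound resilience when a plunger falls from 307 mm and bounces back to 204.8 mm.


Resilience = h_rebound / h_drop * 100
= 204.8 / 307 * 100
= 66.7%

66.7%


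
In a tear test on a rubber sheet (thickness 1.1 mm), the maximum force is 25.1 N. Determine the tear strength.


Tear strength = force / thickness
= 25.1 / 1.1
= 22.82 N/mm

22.82 N/mm


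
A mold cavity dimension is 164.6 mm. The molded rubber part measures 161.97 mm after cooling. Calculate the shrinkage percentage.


Shrinkage = (mold - part) / mold * 100
= (164.6 - 161.97) / 164.6 * 100
= 2.63 / 164.6 * 100
= 1.6%

1.6%


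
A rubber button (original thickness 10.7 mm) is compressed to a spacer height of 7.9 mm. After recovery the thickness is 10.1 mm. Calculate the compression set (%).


CS = (t0 - recovered) / (t0 - ts) * 100
= (10.7 - 10.1) / (10.7 - 7.9) * 100
= 0.6 / 2.8 * 100
= 21.4%

21.4%


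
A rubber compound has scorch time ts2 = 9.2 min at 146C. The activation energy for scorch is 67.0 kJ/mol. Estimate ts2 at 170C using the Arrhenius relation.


Convert temperatures: T1 = 146 + 273.15 = 419.15 K, T2 = 170 + 273.15 = 443.15 K
ts2_new = 9.2 * exp(67000 / 8.314 * (1/443.15 - 1/419.15))
1/T2 - 1/T1 = -1.2921e-04
ts2_new = 3.25 min

3.25 min


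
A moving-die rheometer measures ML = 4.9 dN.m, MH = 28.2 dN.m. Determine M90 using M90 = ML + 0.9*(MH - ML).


M90 = ML + 0.9 * (MH - ML)
M90 = 4.9 + 0.9 * (28.2 - 4.9)
M90 = 4.9 + 0.9 * 23.3
M90 = 25.87 dN.m

25.87 dN.m


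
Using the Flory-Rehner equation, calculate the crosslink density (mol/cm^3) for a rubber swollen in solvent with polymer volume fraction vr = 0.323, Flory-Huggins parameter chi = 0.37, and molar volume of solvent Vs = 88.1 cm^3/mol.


ln(1 - vr) = ln(1 - 0.323) = -0.3901
Numerator = -((-0.3901) + 0.323 + 0.37 * 0.323^2) = 0.0285
Denominator = 88.1 * (0.323^(1/3) - 0.323/2) = 46.2191
nu = 0.0285 / 46.2191 = 6.1624e-04 mol/cm^3

6.1624e-04 mol/cm^3


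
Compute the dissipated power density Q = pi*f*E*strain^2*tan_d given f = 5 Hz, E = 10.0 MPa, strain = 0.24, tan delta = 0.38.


Q = pi * f * E * strain^2 * tan_d
= pi * 5 * 10.0 * 0.24^2 * 0.38
= pi * 5 * 10.0 * 0.0576 * 0.38
= 3.4382

Q = 3.4382


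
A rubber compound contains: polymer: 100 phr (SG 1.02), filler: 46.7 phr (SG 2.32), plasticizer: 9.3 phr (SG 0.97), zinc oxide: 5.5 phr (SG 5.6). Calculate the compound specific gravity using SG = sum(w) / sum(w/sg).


Sum of weights = 161.5
Volume contributions:
  polymer: 100/1.02 = 98.0392
  filler: 46.7/2.32 = 20.1293
  plasticizer: 9.3/0.97 = 9.5876
  zinc oxide: 5.5/5.6 = 0.9821
Sum of volumes = 128.7383
SG = 161.5 / 128.7383 = 1.254

SG = 1.254


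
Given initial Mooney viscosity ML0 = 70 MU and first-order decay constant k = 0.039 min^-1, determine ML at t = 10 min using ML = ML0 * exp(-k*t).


ML = ML0 * exp(-k * t)
ML = 70 * exp(-0.039 * 10)
ML = 70 * 0.6771
ML = 47.39 MU

47.39 MU


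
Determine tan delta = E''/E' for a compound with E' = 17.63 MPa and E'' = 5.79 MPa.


tan delta = E'' / E'
= 5.79 / 17.63
= 0.3284

tan delta = 0.3284


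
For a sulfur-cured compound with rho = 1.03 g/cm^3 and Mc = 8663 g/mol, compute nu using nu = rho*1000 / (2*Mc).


nu = rho * 1000 / (2 * Mc)
nu = 1.03 * 1000 / (2 * 8663)
nu = 1030.0 / 17326
nu = 0.0594 mol/L

0.0594 mol/L


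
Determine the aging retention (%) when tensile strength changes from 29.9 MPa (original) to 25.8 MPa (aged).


Retention = aged / original * 100
= 25.8 / 29.9 * 100
= 86.3%

86.3%


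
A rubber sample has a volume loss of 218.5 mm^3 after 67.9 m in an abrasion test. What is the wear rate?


Rate = volume_loss / distance
= 218.5 / 67.9
= 3.218 mm^3/m

3.218 mm^3/m


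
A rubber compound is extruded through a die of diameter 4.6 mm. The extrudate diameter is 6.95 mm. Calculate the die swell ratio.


Die swell ratio = D_extrudate / D_die
= 6.95 / 4.6
= 1.511

Die swell = 1.511


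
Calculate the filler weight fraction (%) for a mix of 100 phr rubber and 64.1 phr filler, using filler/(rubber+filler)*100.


Filler % = filler / (rubber + filler) * 100
= 64.1 / (100 + 64.1) * 100
= 64.1 / 164.1 * 100
= 39.06%

39.06%


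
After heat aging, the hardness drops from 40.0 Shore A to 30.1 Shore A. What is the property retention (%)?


Retention = aged / original * 100
= 30.1 / 40.0 * 100
= 75.2%

75.2%


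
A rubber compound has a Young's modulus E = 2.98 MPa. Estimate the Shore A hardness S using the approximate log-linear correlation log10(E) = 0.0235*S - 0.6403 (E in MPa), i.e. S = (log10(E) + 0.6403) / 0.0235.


log10(E) = 0.0235*S - 0.6403  =>  S = (log10(E) + 0.6403) / 0.0235
log10(2.98) = 0.474216
S = (0.474216 + 0.6403) / 0.0235 = 1.114516 / 0.0235
S = 47.4

Shore A = 47.4


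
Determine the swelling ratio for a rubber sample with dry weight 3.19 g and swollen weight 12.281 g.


Q = W_swollen / W_dry
Q = 12.281 / 3.19
Q = 3.85

Q = 3.85


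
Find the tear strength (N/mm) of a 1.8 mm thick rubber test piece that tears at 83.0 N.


Tear strength = force / thickness
= 83.0 / 1.8
= 46.11 N/mm

46.11 N/mm


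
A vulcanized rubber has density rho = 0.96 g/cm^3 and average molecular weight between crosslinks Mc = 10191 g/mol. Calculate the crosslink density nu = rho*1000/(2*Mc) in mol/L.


nu = rho * 1000 / (2 * Mc)
nu = 0.96 * 1000 / (2 * 10191)
nu = 960.0 / 20382
nu = 0.0471 mol/L

0.0471 mol/L


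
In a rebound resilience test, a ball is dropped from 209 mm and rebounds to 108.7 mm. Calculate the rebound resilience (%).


Resilience = h_rebound / h_drop * 100
= 108.7 / 209 * 100
= 52.0%

52.0%


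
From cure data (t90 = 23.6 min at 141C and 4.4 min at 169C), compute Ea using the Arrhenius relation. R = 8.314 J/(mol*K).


T1 = 414.15 K, T2 = 442.15 K
1/T1 - 1/T2 = 1.5291e-04
ln(t1/t2) = ln(23.6/4.4) = 1.6796
Ea = 8.314 * 1.6796 / 1.5291e-04 = 91326.3401 J/mol
Ea = 91.33 kJ/mol

91.33 kJ/mol


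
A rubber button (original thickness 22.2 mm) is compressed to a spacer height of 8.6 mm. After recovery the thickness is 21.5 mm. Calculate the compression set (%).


CS = (t0 - recovered) / (t0 - ts) * 100
= (22.2 - 21.5) / (22.2 - 8.6) * 100
= 0.7 / 13.6 * 100
= 5.1%

5.1%


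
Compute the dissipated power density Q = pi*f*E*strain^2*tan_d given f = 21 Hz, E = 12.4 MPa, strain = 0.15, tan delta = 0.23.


Q = pi * f * E * strain^2 * tan_d
= pi * 21 * 12.4 * 0.15^2 * 0.23
= pi * 21 * 12.4 * 0.0225 * 0.23
= 4.2335

Q = 4.2335


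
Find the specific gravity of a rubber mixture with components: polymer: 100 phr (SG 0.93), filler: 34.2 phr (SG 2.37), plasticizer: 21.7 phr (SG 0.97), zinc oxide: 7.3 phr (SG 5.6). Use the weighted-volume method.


Sum of weights = 163.2
Volume contributions:
  polymer: 100/0.93 = 107.5269
  filler: 34.2/2.37 = 14.4304
  plasticizer: 21.7/0.97 = 22.3711
  zinc oxide: 7.3/5.6 = 1.3036
Sum of volumes = 145.6320
SG = 163.2 / 145.6320 = 1.121

SG = 1.121


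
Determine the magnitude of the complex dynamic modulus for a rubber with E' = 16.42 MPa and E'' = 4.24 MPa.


|E*| = sqrt(E'^2 + E''^2)
= sqrt(16.42^2 + 4.24^2)
= sqrt(269.6164 + 17.9776)
= 16.959 MPa

16.959 MPa


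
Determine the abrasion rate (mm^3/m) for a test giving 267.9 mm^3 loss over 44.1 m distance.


Rate = volume_loss / distance
= 267.9 / 44.1
= 6.075 mm^3/m

6.075 mm^3/m


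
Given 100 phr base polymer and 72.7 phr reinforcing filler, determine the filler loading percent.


Filler % = filler / (rubber + filler) * 100
= 72.7 / (100 + 72.7) * 100
= 72.7 / 172.7 * 100
= 42.1%

42.1%


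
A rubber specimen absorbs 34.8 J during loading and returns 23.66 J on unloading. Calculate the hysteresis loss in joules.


Hysteresis loss = loading - unloading
= 34.8 - 23.66
= 11.14 J

11.14 J


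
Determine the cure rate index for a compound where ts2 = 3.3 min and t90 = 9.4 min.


CRI = 100 / (t90 - ts2)
= 100 / (9.4 - 3.3)
= 100 / 6.1
= 16.39 min^-1

16.39 min^-1


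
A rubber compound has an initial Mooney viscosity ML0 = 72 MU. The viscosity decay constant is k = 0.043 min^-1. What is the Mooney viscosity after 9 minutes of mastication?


ML = ML0 * exp(-k * t)
ML = 72 * exp(-0.043 * 9)
ML = 72 * 0.6791
ML = 48.89 MU

48.89 MU


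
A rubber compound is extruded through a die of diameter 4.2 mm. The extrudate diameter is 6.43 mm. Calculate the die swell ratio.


Die swell ratio = D_extrudate / D_die
= 6.43 / 4.2
= 1.531

Die swell = 1.531


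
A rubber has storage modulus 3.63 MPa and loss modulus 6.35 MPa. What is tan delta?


tan delta = E'' / E'
= 6.35 / 3.63
= 1.7493

tan delta = 1.7493


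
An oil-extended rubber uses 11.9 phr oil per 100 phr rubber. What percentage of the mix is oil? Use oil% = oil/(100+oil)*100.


Oil % = oil / (100 + oil) * 100
= 11.9 / (100 + 11.9) * 100
= 11.9 / 111.9 * 100
= 10.63%

10.63%


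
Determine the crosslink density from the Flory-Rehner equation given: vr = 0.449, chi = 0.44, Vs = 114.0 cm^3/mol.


ln(1 - vr) = ln(1 - 0.449) = -0.5960
Numerator = -((-0.5960) + 0.449 + 0.44 * 0.449^2) = 0.0583
Denominator = 114.0 * (0.449^(1/3) - 0.449/2) = 61.7015
nu = 0.0583 / 61.7015 = 9.4513e-04 mol/cm^3

9.4513e-04 mol/cm^3


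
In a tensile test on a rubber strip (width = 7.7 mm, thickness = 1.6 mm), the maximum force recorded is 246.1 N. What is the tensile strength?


Area = width * thickness = 7.7 * 1.6 = 12.32 mm^2
TS = force / area = 246.1 / 12.32 = 19.98 MPa

19.98 MPa


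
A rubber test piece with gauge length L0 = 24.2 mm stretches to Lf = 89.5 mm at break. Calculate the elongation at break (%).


Elongation = (Lf - L0) / L0 * 100
= (89.5 - 24.2) / 24.2 * 100
= 65.3 / 24.2 * 100
= 269.8%

269.8%


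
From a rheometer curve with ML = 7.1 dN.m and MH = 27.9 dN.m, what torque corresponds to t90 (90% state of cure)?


M90 = ML + 0.9 * (MH - ML)
M90 = 7.1 + 0.9 * (27.9 - 7.1)
M90 = 7.1 + 0.9 * 20.8
M90 = 25.82 dN.m

25.82 dN.m


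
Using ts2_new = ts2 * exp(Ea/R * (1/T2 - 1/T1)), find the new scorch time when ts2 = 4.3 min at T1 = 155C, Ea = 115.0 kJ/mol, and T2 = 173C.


Convert temperatures: T1 = 155 + 273.15 = 428.15 K, T2 = 173 + 273.15 = 446.15 K
ts2_new = 4.3 * exp(115000 / 8.314 * (1/446.15 - 1/428.15))
1/T2 - 1/T1 = -9.4231e-05
ts2_new = 1.17 min

1.17 min


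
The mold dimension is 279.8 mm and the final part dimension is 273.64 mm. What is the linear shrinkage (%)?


Shrinkage = (mold - part) / mold * 100
= (279.8 - 273.64) / 279.8 * 100
= 6.16 / 279.8 * 100
= 2.2%

2.2%


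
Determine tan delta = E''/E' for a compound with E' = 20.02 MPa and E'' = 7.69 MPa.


tan delta = E'' / E'
= 7.69 / 20.02
= 0.3841

tan delta = 0.3841


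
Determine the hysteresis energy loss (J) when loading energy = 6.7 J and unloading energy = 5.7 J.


Hysteresis loss = loading - unloading
= 6.7 - 5.7
= 1.0 J

1.0 J


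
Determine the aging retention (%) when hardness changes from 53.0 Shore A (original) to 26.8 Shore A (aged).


Retention = aged / original * 100
= 26.8 / 53.0 * 100
= 50.6%

50.6%


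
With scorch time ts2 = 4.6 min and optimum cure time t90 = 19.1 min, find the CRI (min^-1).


CRI = 100 / (t90 - ts2)
= 100 / (19.1 - 4.6)
= 100 / 14.5
= 6.9 min^-1

6.9 min^-1


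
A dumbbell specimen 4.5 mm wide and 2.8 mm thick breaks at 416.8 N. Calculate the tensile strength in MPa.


Area = width * thickness = 4.5 * 2.8 = 12.6 mm^2
TS = force / area = 416.8 / 12.6 = 33.08 MPa

33.08 MPa


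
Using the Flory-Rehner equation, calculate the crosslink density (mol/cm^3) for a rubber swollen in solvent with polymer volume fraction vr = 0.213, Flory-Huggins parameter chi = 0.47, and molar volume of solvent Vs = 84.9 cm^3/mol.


ln(1 - vr) = ln(1 - 0.213) = -0.2395
Numerator = -((-0.2395) + 0.213 + 0.47 * 0.213^2) = 0.0052
Denominator = 84.9 * (0.213^(1/3) - 0.213/2) = 41.6612
nu = 0.0052 / 41.6612 = 1.2490e-04 mol/cm^3

1.2490e-04 mol/cm^3


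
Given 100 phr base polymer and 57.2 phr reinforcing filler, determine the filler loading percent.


Filler % = filler / (rubber + filler) * 100
= 57.2 / (100 + 57.2) * 100
= 57.2 / 157.2 * 100
= 36.39%

36.39%


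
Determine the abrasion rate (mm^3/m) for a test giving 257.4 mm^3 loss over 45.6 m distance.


Rate = volume_loss / distance
= 257.4 / 45.6
= 5.645 mm^3/m

5.645 mm^3/m


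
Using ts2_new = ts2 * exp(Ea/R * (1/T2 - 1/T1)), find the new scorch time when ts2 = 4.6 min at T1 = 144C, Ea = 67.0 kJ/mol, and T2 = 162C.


Convert temperatures: T1 = 144 + 273.15 = 417.15 K, T2 = 162 + 273.15 = 435.15 K
ts2_new = 4.6 * exp(67000 / 8.314 * (1/435.15 - 1/417.15))
1/T2 - 1/T1 = -9.9161e-05
ts2_new = 2.07 min

2.07 min


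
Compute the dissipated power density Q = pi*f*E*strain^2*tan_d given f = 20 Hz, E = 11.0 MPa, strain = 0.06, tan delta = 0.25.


Q = pi * f * E * strain^2 * tan_d
= pi * 20 * 11.0 * 0.06^2 * 0.25
= pi * 20 * 11.0 * 0.0036 * 0.25
= 0.6220

Q = 0.6220


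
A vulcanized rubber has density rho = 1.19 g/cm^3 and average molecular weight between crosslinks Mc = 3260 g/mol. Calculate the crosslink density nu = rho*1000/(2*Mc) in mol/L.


nu = rho * 1000 / (2 * Mc)
nu = 1.19 * 1000 / (2 * 3260)
nu = 1190.0 / 6520
nu = 0.1825 mol/L

0.1825 mol/L


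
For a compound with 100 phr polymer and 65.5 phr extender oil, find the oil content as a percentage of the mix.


Oil % = oil / (100 + oil) * 100
= 65.5 / (100 + 65.5) * 100
= 65.5 / 165.5 * 100
= 39.58%

39.58%


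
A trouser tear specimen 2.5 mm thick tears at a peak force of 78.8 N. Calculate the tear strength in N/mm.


Tear strength = force / thickness
= 78.8 / 2.5
= 31.52 N/mm

31.52 N/mm


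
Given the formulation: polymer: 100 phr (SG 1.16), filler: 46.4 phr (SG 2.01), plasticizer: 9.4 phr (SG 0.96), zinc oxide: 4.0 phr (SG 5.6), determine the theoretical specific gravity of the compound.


Sum of weights = 159.8
Volume contributions:
  polymer: 100/1.16 = 86.2069
  filler: 46.4/2.01 = 23.0846
  plasticizer: 9.4/0.96 = 9.7917
  zinc oxide: 4.0/5.6 = 0.7143
Sum of volumes = 119.7974
SG = 159.8 / 119.7974 = 1.334

SG = 1.334


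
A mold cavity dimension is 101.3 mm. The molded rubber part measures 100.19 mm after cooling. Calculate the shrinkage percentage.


Shrinkage = (mold - part) / mold * 100
= (101.3 - 100.19) / 101.3 * 100
= 1.11 / 101.3 * 100
= 1.1%

1.1%


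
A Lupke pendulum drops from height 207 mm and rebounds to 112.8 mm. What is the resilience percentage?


Resilience = h_rebound / h_drop * 100
= 112.8 / 207 * 100
= 54.5%

54.5%


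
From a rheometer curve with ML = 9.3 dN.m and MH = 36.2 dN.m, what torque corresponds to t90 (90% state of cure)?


M90 = ML + 0.9 * (MH - ML)
M90 = 9.3 + 0.9 * (36.2 - 9.3)
M90 = 9.3 + 0.9 * 26.9
M90 = 33.51 dN.m

33.51 dN.m


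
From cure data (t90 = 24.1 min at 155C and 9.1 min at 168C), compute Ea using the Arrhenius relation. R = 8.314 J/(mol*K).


T1 = 428.15 K, T2 = 441.15 K
1/T1 - 1/T2 = 6.8827e-05
ln(t1/t2) = ln(24.1/9.1) = 0.9739
Ea = 8.314 * 0.9739 / 6.8827e-05 = 117646.7557 J/mol
Ea = 117.65 kJ/mol

117.65 kJ/mol


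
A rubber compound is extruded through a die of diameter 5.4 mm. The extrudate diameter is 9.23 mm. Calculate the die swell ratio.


Die swell ratio = D_extrudate / D_die
= 9.23 / 5.4
= 1.709

Die swell = 1.709


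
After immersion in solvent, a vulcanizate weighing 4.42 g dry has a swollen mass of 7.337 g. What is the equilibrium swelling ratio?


Q = W_swollen / W_dry
Q = 7.337 / 4.42
Q = 1.66

Q = 1.66


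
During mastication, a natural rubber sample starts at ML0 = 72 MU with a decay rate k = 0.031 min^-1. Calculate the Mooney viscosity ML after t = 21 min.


ML = ML0 * exp(-k * t)
ML = 72 * exp(-0.031 * 21)
ML = 72 * 0.5215
ML = 37.55 MU

37.55 MU


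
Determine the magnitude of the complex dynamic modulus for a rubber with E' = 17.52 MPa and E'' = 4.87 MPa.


|E*| = sqrt(E'^2 + E''^2)
= sqrt(17.52^2 + 4.87^2)
= sqrt(306.9504 + 23.7169)
= 18.184 MPa

18.184 MPa


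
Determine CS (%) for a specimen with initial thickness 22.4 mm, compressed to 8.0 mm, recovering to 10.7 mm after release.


CS = (t0 - recovered) / (t0 - ts) * 100
= (22.4 - 10.7) / (22.4 - 8.0) * 100
= 11.7 / 14.4 * 100
= 81.2%

81.2%


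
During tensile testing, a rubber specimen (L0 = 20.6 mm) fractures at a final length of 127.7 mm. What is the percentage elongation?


Elongation = (Lf - L0) / L0 * 100
= (127.7 - 20.6) / 20.6 * 100
= 107.1 / 20.6 * 100
= 519.9%

519.9%


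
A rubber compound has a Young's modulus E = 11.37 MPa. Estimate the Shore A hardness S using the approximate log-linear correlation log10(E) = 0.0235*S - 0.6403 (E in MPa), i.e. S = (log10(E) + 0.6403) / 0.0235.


log10(E) = 0.0235*S - 0.6403  =>  S = (log10(E) + 0.6403) / 0.0235
log10(11.37) = 1.055760
S = (1.055760 + 0.6403) / 0.0235 = 1.696060 / 0.0235
S = 72.2

Shore A = 72.2


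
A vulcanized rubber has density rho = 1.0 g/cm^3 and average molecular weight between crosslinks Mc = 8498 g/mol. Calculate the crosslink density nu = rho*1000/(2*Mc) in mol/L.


nu = rho * 1000 / (2 * Mc)
nu = 1.0 * 1000 / (2 * 8498)
nu = 1000.0 / 16996
nu = 0.0588 mol/L

0.0588 mol/L


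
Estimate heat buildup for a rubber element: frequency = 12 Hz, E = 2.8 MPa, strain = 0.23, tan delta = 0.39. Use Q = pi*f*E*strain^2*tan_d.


Q = pi * f * E * strain^2 * tan_d
= pi * 12 * 2.8 * 0.23^2 * 0.39
= pi * 12 * 2.8 * 0.0529 * 0.39
= 2.1778

Q = 2.1778


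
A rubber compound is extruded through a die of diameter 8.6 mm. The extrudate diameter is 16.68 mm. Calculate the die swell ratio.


Die swell ratio = D_extrudate / D_die
= 16.68 / 8.6
= 1.94

Die swell = 1.94


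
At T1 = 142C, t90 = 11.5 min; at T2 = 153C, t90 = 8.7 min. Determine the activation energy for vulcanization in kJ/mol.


T1 = 415.15 K, T2 = 426.15 K
1/T1 - 1/T2 = 6.2176e-05
ln(t1/t2) = ln(11.5/8.7) = 0.2790
Ea = 8.314 * 0.2790 / 6.2176e-05 = 37310.1028 J/mol
Ea = 37.31 kJ/mol

37.31 kJ/mol


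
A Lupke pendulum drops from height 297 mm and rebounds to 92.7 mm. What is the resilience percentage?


Resilience = h_rebound / h_drop * 100
= 92.7 / 297 * 100
= 31.2%

31.2%


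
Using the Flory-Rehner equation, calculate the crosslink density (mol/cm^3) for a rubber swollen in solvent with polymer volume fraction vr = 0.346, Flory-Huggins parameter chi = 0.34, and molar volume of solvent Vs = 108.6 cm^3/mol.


ln(1 - vr) = ln(1 - 0.346) = -0.4246
Numerator = -((-0.4246) + 0.346 + 0.34 * 0.346^2) = 0.0379
Denominator = 108.6 * (0.346^(1/3) - 0.346/2) = 57.4532
nu = 0.0379 / 57.4532 = 6.6044e-04 mol/cm^3

6.6044e-04 mol/cm^3


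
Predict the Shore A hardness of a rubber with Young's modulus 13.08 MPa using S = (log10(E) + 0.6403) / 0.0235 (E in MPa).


log10(E) = 0.0235*S - 0.6403  =>  S = (log10(E) + 0.6403) / 0.0235
log10(13.08) = 1.116608
S = (1.116608 + 0.6403) / 0.0235 = 1.756908 / 0.0235
S = 74.8

Shore A = 74.8


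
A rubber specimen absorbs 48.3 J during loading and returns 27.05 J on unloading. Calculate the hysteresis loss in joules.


Hysteresis loss = loading - unloading
= 48.3 - 27.05
= 21.25 J

21.25 J


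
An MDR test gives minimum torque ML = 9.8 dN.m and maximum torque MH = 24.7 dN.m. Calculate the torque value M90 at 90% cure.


M90 = ML + 0.9 * (MH - ML)
M90 = 9.8 + 0.9 * (24.7 - 9.8)
M90 = 9.8 + 0.9 * 14.9
M90 = 23.21 dN.m

23.21 dN.m


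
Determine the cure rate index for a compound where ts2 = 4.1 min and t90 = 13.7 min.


CRI = 100 / (t90 - ts2)
= 100 / (13.7 - 4.1)
= 100 / 9.6
= 10.42 min^-1

10.42 min^-1


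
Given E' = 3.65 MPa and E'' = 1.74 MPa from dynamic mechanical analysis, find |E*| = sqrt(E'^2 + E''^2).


|E*| = sqrt(E'^2 + E''^2)
= sqrt(3.65^2 + 1.74^2)
= sqrt(13.3225 + 3.0276)
= 4.044 MPa

4.044 MPa


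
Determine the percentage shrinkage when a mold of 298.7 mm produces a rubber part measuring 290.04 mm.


Shrinkage = (mold - part) / mold * 100
= (298.7 - 290.04) / 298.7 * 100
= 8.66 / 298.7 * 100
= 2.9%

2.9%


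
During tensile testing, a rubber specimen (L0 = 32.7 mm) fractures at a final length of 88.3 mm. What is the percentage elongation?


Elongation = (Lf - L0) / L0 * 100
= (88.3 - 32.7) / 32.7 * 100
= 55.6 / 32.7 * 100
= 170.0%

170.0%


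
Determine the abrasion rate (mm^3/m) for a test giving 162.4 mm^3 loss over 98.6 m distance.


Rate = volume_loss / distance
= 162.4 / 98.6
= 1.647 mm^3/m

1.647 mm^3/m


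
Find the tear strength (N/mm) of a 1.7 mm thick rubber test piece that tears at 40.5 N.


Tear strength = force / thickness
= 40.5 / 1.7
= 23.82 N/mm

23.82 N/mm


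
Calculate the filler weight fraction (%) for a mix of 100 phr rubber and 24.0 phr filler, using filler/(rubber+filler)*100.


Filler % = filler / (rubber + filler) * 100
= 24.0 / (100 + 24.0) * 100
= 24.0 / 124.0 * 100
= 19.35%

19.35%


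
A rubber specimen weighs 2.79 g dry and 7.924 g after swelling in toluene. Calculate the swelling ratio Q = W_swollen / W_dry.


Q = W_swollen / W_dry
Q = 7.924 / 2.79
Q = 2.84

Q = 2.84


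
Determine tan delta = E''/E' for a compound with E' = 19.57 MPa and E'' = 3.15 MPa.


tan delta = E'' / E'
= 3.15 / 19.57
= 0.161

tan delta = 0.161


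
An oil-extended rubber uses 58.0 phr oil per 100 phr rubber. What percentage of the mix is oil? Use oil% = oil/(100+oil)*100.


Oil % = oil / (100 + oil) * 100
= 58.0 / (100 + 58.0) * 100
= 58.0 / 158.0 * 100
= 36.71%

36.71%


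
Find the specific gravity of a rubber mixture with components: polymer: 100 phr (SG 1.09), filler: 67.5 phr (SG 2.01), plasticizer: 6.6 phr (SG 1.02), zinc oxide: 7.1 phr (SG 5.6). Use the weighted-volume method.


Sum of weights = 181.2
Volume contributions:
  polymer: 100/1.09 = 91.7431
  filler: 67.5/2.01 = 33.5821
  plasticizer: 6.6/1.02 = 6.4706
  zinc oxide: 7.1/5.6 = 1.2679
Sum of volumes = 133.0637
SG = 181.2 / 133.0637 = 1.362

SG = 1.362


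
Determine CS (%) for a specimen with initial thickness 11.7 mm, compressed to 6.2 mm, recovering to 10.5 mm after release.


CS = (t0 - recovered) / (t0 - ts) * 100
= (11.7 - 10.5) / (11.7 - 6.2) * 100
= 1.2 / 5.5 * 100
= 21.8%

21.8%


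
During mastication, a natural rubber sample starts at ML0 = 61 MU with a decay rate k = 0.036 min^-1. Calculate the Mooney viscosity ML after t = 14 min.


ML = ML0 * exp(-k * t)
ML = 61 * exp(-0.036 * 14)
ML = 61 * 0.6041
ML = 36.85 MU

36.85 MU


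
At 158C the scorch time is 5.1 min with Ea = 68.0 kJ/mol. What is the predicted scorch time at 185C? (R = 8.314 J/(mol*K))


Convert temperatures: T1 = 158 + 273.15 = 431.15 K, T2 = 185 + 273.15 = 458.15 K
ts2_new = 5.1 * exp(68000 / 8.314 * (1/458.15 - 1/431.15))
1/T2 - 1/T1 = -1.3669e-04
ts2_new = 1.67 min

1.67 min


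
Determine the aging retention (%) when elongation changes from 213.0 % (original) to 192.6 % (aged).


Retention = aged / original * 100
= 192.6 / 213.0 * 100
= 90.4%

90.4%


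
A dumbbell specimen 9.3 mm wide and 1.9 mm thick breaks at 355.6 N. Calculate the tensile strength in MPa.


Area = width * thickness = 9.3 * 1.9 = 17.67 mm^2
TS = force / area = 355.6 / 17.67 = 20.12 MPa

20.12 MPa


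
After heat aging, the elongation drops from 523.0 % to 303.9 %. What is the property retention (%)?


Retention = aged / original * 100
= 303.9 / 523.0 * 100
= 58.1%

58.1%


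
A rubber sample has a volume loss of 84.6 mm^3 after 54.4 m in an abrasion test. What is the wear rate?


Rate = volume_loss / distance
= 84.6 / 54.4
= 1.555 mm^3/m

1.555 mm^3/m


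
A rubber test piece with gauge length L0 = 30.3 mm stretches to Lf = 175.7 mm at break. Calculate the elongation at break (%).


Elongation = (Lf - L0) / L0 * 100
= (175.7 - 30.3) / 30.3 * 100
= 145.4 / 30.3 * 100
= 479.9%

479.9%


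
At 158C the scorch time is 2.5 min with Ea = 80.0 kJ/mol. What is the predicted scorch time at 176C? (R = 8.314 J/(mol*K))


Convert temperatures: T1 = 158 + 273.15 = 431.15 K, T2 = 176 + 273.15 = 449.15 K
ts2_new = 2.5 * exp(80000 / 8.314 * (1/449.15 - 1/431.15))
1/T2 - 1/T1 = -9.2951e-05
ts2_new = 1.02 min

1.02 min


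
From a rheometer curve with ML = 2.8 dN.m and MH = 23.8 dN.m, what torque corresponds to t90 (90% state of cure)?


M90 = ML + 0.9 * (MH - ML)
M90 = 2.8 + 0.9 * (23.8 - 2.8)
M90 = 2.8 + 0.9 * 21.0
M90 = 21.7 dN.m

21.7 dN.m


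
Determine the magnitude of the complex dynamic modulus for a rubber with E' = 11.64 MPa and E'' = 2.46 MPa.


|E*| = sqrt(E'^2 + E''^2)
= sqrt(11.64^2 + 2.46^2)
= sqrt(135.4896 + 6.0516)
= 11.897 MPa

11.897 MPa


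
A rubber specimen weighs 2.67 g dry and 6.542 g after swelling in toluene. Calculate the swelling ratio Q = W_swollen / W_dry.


Q = W_swollen / W_dry
Q = 6.542 / 2.67
Q = 2.45

Q = 2.45


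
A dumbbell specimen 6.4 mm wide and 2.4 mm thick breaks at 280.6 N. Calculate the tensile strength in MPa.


Area = width * thickness = 6.4 * 2.4 = 15.36 mm^2
TS = force / area = 280.6 / 15.36 = 18.27 MPa

18.27 MPa


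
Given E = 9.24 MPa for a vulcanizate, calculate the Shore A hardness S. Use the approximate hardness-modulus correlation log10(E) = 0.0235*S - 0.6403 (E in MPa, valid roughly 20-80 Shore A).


log10(E) = 0.0235*S - 0.6403  =>  S = (log10(E) + 0.6403) / 0.0235
log10(9.24) = 0.965672
S = (0.965672 + 0.6403) / 0.0235 = 1.605972 / 0.0235
S = 68.3

Shore A = 68.3


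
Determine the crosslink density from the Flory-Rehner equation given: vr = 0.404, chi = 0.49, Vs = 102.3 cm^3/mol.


ln(1 - vr) = ln(1 - 0.404) = -0.5175
Numerator = -((-0.5175) + 0.404 + 0.49 * 0.404^2) = 0.0335
Denominator = 102.3 * (0.404^(1/3) - 0.404/2) = 54.9611
nu = 0.0335 / 54.9611 = 6.1023e-04 mol/cm^3

6.1023e-04 mol/cm^3


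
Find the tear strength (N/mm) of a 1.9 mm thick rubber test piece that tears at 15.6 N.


Tear strength = force / thickness
= 15.6 / 1.9
= 8.21 N/mm

8.21 N/mm


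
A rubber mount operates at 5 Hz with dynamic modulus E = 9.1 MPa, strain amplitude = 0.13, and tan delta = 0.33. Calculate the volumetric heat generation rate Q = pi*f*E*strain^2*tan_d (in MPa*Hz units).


Q = pi * f * E * strain^2 * tan_d
= pi * 5 * 9.1 * 0.13^2 * 0.33
= pi * 5 * 9.1 * 0.0169 * 0.33
= 0.7972

Q = 0.7972


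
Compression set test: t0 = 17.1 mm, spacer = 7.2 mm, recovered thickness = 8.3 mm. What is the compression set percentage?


CS = (t0 - recovered) / (t0 - ts) * 100
= (17.1 - 8.3) / (17.1 - 7.2) * 100
= 8.8 / 9.9 * 100
= 88.9%

88.9%
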